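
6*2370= 14220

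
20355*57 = 1160235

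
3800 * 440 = 1672000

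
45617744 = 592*77057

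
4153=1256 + 2897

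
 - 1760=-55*32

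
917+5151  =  6068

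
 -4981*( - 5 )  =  24905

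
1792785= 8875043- 7082258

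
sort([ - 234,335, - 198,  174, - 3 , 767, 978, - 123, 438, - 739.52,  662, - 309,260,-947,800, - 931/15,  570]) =[ - 947,  -  739.52, - 309 ,-234, - 198, - 123, - 931/15, - 3, 174, 260,  335,438, 570,662,767,800, 978]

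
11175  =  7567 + 3608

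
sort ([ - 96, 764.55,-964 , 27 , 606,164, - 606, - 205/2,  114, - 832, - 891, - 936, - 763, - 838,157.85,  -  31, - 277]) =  [ - 964, - 936, - 891 , - 838, - 832, - 763, - 606, -277, - 205/2, - 96 ,- 31, 27,  114, 157.85,164 , 606,764.55]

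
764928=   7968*96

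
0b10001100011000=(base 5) 241414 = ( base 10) 8984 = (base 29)AJN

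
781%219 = 124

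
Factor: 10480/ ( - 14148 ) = -20/27 = -2^2*3^(-3)*5^1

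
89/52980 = 89/52980 = 0.00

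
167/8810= 167/8810  =  0.02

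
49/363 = 49/363 = 0.13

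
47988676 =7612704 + 40375972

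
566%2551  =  566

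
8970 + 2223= 11193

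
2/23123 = 2/23123 = 0.00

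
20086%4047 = 3898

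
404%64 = 20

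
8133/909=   8+287/303 = 8.95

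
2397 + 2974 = 5371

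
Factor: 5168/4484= 68/59 =2^2*17^1*59^( - 1) 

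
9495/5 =1899 = 1899.00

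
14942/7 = 2134 + 4/7= 2134.57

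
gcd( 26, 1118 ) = 26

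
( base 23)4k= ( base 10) 112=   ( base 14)80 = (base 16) 70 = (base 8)160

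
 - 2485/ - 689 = 2485/689=   3.61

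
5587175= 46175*121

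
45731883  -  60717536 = - 14985653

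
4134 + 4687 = 8821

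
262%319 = 262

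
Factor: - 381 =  - 3^1* 127^1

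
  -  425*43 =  - 18275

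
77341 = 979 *79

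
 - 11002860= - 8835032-2167828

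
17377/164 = 17377/164 = 105.96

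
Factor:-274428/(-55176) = 2^( - 1 )*3^3*7^1*19^( - 1) =189/38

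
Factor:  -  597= - 3^1* 199^1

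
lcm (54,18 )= 54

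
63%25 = 13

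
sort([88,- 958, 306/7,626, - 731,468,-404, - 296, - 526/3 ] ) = [- 958, - 731, - 404,-296,  -  526/3, 306/7,88, 468, 626 ] 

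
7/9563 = 7/9563 = 0.00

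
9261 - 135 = 9126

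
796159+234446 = 1030605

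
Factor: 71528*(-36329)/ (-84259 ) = 2^3*7^(  -  1)  *17^1*2137^1*8941^1*12037^ ( - 1 ) =2598540712/84259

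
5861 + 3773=9634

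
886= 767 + 119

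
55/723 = 55/723 = 0.08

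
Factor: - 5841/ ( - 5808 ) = 2^(  -  4)*3^1*11^(-1)* 59^1 = 177/176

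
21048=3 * 7016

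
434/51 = 434/51 = 8.51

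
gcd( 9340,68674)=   2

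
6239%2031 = 146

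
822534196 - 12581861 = 809952335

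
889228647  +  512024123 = 1401252770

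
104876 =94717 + 10159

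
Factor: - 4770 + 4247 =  - 523^1 = - 523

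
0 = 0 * 953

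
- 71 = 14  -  85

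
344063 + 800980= 1145043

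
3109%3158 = 3109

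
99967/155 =644  +  147/155=644.95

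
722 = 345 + 377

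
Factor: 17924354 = 2^1*7^1*37^1*34603^1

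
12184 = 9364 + 2820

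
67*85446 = 5724882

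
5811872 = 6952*836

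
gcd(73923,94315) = 1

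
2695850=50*53917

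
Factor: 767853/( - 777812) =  - 2^( - 2)*3^3*7^( - 1 )*27779^( - 1)*28439^1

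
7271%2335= 266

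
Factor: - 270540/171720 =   -  2^(-1)*53^( - 1 )*167^1 = - 167/106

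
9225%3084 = 3057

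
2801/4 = 2801/4= 700.25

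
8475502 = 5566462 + 2909040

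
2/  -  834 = -1/417= - 0.00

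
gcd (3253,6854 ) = 1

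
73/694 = 73/694 = 0.11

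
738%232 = 42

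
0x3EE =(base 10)1006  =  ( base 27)1a7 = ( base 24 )1hm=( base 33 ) ug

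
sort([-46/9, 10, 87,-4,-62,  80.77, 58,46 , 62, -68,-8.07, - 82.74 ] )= [ - 82.74,  -  68,  -  62, - 8.07, - 46/9, - 4, 10,46,  58,62 , 80.77, 87 ]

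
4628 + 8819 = 13447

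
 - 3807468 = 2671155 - 6478623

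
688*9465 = 6511920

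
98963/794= 98963/794 = 124.64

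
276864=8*34608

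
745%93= 1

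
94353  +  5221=99574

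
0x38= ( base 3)2002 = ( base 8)70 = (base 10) 56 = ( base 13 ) 44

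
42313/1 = 42313 = 42313.00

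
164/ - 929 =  - 164/929 =- 0.18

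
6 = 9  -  3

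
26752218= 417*64154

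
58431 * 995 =58138845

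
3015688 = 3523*856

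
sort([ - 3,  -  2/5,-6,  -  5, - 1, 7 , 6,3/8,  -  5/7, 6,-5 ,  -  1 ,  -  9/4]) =[-6, - 5,- 5, - 3,  -  9/4,  -  1, - 1,-5/7, - 2/5, 3/8, 6,6,7 ]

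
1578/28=789/14 = 56.36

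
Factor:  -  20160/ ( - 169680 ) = 12/101 = 2^2*3^1*101^(-1)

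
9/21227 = 9/21227 = 0.00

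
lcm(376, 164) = 15416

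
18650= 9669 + 8981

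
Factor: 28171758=2^1 *3^1*67^1*70079^1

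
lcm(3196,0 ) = 0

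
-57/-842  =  57/842 = 0.07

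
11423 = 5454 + 5969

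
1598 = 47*34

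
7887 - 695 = 7192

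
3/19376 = 3/19376 = 0.00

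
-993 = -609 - 384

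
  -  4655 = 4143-8798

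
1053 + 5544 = 6597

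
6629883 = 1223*5421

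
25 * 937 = 23425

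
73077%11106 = 6441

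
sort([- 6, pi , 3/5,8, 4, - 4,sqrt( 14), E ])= [-6,  -  4, 3/5 , E,pi, sqrt( 14) , 4,8 ]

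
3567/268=3567/268 = 13.31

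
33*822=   27126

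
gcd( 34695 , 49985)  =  5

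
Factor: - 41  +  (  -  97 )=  - 138 = - 2^1*3^1*23^1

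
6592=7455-863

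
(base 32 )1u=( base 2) 111110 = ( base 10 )62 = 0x3E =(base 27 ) 28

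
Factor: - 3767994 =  - 2^1*3^2 * 209333^1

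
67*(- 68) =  - 4556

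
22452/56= 400 + 13/14 = 400.93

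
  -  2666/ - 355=7 + 181/355 = 7.51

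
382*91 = 34762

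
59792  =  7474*8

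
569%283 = 3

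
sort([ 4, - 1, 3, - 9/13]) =[ - 1, - 9/13 , 3, 4]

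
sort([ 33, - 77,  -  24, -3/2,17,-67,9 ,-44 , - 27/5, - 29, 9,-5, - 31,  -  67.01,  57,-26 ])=[ - 77, - 67.01,-67, - 44,-31,-29,  -  26, - 24, - 27/5, - 5, - 3/2,9, 9, 17,33,57 ]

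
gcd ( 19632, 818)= 818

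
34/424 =17/212 = 0.08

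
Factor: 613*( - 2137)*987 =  - 3^1*7^1*47^1*613^1*2137^1=-1292951247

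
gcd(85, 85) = 85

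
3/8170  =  3/8170 = 0.00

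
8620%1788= 1468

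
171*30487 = 5213277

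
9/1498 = 9/1498 = 0.01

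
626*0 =0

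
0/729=0 = 0.00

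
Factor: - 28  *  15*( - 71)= 29820 = 2^2 *3^1*5^1*7^1 *71^1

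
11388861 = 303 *37587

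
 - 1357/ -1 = 1357/1  =  1357.00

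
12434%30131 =12434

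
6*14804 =88824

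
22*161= 3542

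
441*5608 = 2473128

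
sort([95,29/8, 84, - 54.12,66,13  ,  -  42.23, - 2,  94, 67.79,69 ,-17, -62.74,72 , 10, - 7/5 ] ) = [ - 62.74,  -  54.12,-42.23 , - 17,-2,-7/5,29/8,10 , 13 , 66, 67.79,69, 72 , 84,  94, 95 ] 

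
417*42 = 17514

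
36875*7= 258125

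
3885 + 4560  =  8445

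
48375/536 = 48375/536 = 90.25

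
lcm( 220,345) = 15180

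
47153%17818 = 11517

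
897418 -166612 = 730806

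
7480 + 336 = 7816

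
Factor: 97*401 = 97^1*401^1 = 38897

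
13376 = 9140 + 4236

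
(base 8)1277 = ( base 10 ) 703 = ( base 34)KN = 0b1010111111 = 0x2bf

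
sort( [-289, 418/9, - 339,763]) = [ - 339, - 289, 418/9, 763]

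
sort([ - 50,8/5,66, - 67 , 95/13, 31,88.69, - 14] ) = [- 67, - 50,-14,8/5,95/13,31,66 , 88.69]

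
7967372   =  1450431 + 6516941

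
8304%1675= 1604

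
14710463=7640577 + 7069886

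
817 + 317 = 1134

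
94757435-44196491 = 50560944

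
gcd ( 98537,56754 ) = 1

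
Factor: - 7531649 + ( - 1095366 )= - 5^1*41^1*42083^1 = -8627015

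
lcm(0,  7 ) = 0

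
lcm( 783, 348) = 3132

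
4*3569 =14276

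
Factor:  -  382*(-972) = 2^3 * 3^5*191^1 = 371304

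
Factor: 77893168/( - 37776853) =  - 2^4*4868323^1* 37776853^ ( - 1 ) 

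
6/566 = 3/283 =0.01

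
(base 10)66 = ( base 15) 46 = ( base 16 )42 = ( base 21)33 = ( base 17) 3F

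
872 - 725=147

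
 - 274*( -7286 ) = 1996364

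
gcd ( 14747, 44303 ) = 1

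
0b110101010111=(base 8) 6527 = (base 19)98e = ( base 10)3415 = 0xd57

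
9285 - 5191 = 4094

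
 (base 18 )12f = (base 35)AP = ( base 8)567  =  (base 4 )11313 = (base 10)375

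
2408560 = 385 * 6256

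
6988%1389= 43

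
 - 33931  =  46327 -80258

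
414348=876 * 473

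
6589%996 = 613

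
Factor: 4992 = 2^7*3^1*13^1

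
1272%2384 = 1272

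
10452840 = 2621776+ 7831064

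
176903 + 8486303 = 8663206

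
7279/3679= 7279/3679 = 1.98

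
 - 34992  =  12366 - 47358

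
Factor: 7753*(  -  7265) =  - 56325545=- 5^1*1453^1*7753^1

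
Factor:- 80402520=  - 2^3*3^1*5^1*11^1 * 17^1*3583^1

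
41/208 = 41/208 = 0.20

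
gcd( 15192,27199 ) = 1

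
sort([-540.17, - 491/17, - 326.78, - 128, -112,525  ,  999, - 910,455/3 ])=[  -  910, - 540.17, - 326.78, - 128, - 112,- 491/17, 455/3,525,999 ] 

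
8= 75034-75026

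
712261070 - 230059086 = 482201984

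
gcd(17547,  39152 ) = 1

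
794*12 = 9528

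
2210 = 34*65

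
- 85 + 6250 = 6165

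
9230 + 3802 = 13032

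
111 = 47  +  64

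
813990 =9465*86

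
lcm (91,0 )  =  0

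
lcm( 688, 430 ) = 3440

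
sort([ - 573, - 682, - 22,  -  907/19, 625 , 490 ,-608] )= [ - 682, - 608,-573, - 907/19, - 22, 490,  625 ] 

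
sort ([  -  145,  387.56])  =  [- 145,387.56] 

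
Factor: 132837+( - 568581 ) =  - 435744 = - 2^5*3^2 * 17^1 * 89^1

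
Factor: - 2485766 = -2^1*31^1*40093^1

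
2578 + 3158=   5736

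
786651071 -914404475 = - 127753404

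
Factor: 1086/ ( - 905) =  - 2^1*3^1*5^( - 1) = - 6/5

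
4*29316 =117264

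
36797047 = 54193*679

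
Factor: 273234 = 2^1*3^1*13^1*31^1 *113^1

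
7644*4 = 30576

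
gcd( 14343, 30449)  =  1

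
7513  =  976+6537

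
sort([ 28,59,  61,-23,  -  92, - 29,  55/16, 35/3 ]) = [-92,-29, - 23,55/16 , 35/3,  28, 59, 61]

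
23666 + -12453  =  11213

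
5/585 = 1/117 = 0.01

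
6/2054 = 3/1027 = 0.00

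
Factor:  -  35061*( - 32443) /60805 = 1137484023/60805 = 3^1*5^( -1 ) * 13^1*29^1 * 31^1 * 12161^( - 1)*32443^1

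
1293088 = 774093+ 518995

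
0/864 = 0 = 0.00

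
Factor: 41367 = 3^1 * 13789^1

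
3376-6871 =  - 3495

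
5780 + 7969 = 13749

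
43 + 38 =81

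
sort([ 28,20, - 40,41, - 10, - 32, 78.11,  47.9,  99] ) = [ - 40,  -  32, - 10, 20,  28,41,  47.9,78.11,99]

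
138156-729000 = - 590844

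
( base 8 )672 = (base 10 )442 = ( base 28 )fm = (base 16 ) 1BA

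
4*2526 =10104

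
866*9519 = 8243454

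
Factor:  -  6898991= - 11^1 *17^1*79^1*467^1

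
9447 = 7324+2123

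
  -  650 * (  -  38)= 24700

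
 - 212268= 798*(- 266)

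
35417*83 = 2939611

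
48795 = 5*9759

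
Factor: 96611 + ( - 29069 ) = 2^1*3^1*11257^1 = 67542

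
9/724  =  9/724 = 0.01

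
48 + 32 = 80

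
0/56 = 0 = 0.00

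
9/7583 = 9/7583 = 0.00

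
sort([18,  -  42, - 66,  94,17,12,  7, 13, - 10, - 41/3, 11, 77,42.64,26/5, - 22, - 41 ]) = [ - 66,-42, - 41, - 22, - 41/3, - 10, 26/5, 7, 11,12, 13,17,18,42.64,77,94]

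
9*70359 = 633231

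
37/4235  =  37/4235 =0.01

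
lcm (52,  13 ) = 52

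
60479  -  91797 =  - 31318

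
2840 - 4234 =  - 1394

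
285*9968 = 2840880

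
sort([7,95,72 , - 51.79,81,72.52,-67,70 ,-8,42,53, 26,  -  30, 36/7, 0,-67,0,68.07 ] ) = [ - 67,-67 ,-51.79,- 30,-8, 0, 0, 36/7,7, 26,42,53, 68.07 , 70, 72,72.52,81 , 95] 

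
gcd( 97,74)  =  1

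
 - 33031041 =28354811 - 61385852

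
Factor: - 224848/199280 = -5^( - 1)*13^1*23^1*53^(-1 ) =- 299/265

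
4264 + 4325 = 8589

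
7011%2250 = 261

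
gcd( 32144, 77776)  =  16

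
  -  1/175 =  - 1/175 = - 0.01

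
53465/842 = 63 + 419/842 =63.50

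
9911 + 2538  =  12449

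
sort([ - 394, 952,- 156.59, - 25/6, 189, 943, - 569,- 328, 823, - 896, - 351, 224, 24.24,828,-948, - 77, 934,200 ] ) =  [ - 948, - 896, - 569, - 394,-351, - 328,- 156.59, - 77, - 25/6, 24.24,189, 200,  224, 823 , 828, 934 , 943, 952]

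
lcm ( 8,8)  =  8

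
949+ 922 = 1871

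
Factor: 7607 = 7607^1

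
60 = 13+47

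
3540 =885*4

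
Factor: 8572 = 2^2 *2143^1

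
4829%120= 29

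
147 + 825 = 972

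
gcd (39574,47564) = 94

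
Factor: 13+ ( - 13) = 0^1 = 0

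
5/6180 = 1/1236 = 0.00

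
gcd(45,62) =1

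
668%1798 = 668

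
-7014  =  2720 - 9734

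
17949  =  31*579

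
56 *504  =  28224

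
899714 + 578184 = 1477898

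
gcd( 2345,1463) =7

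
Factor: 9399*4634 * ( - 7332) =-319345010712 = - 2^3 * 3^2*7^1*13^2*47^1 * 241^1  *331^1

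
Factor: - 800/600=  - 2^2*3^(- 1 ) = - 4/3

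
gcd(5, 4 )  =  1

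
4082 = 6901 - 2819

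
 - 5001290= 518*( - 9655)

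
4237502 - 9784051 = -5546549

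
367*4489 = 1647463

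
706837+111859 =818696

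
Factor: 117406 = 2^1*47^1*1249^1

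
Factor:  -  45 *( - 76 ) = 3420  =  2^2*3^2*5^1*19^1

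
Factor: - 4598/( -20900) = 2^ ( - 1) *5^( - 2)*  11^1  =  11/50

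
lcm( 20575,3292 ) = 82300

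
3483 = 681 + 2802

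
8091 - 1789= 6302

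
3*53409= 160227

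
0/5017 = 0  =  0.00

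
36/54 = 2/3= 0.67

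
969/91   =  969/91 = 10.65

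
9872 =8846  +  1026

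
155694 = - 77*(-2022 )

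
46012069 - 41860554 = 4151515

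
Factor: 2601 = 3^2*17^2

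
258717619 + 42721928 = 301439547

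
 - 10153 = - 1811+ -8342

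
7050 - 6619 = 431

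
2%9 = 2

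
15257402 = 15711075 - 453673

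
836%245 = 101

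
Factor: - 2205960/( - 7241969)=2^3* 3^1*5^1 *7^(-1 )*31^1*593^1*1034567^( - 1 )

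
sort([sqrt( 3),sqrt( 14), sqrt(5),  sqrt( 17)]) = [ sqrt( 3),sqrt(5),  sqrt( 14),  sqrt(17) ]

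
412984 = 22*18772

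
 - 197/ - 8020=197/8020 = 0.02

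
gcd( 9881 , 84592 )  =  1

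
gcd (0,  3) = 3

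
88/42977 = 8/3907  =  0.00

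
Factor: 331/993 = 1/3 = 3^ ( - 1)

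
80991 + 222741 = 303732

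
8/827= 8/827 = 0.01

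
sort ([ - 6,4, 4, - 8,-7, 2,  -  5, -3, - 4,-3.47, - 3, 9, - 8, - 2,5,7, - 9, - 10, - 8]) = [-10, - 9,-8, - 8, - 8, - 7, - 6, - 5, - 4, - 3.47, - 3, -3, - 2,2,4, 4, 5,7, 9]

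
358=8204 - 7846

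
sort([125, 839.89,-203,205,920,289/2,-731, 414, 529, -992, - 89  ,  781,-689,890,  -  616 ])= [-992, - 731,-689,- 616, - 203,- 89,125, 289/2, 205, 414, 529, 781, 839.89 , 890, 920 ] 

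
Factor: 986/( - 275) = - 2^1 * 5^( - 2 ) * 11^( - 1)*17^1*29^1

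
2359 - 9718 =- 7359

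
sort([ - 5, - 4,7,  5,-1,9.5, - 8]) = [  -  8, - 5, - 4, - 1, 5,  7,9.5] 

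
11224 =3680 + 7544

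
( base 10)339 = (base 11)289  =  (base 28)C3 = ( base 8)523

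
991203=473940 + 517263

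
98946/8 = 49473/4  =  12368.25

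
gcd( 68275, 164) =1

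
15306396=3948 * 3877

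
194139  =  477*407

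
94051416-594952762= - 500901346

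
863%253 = 104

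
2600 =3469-869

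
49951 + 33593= 83544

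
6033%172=13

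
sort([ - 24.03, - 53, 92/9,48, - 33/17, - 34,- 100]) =[ - 100, - 53, - 34, - 24.03, - 33/17,92/9,  48 ] 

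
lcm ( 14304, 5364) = 42912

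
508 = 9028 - 8520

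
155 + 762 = 917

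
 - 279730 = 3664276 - 3944006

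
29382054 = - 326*( - 90129)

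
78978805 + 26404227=105383032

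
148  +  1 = 149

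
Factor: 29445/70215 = 13/31=13^1*31^(-1 )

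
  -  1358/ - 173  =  7 + 147/173  =  7.85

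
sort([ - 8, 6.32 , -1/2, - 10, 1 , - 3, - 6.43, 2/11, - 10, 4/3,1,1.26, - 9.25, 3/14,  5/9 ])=[ - 10,  -  10, - 9.25, - 8, - 6.43, - 3,-1/2, 2/11, 3/14, 5/9,  1 , 1, 1.26, 4/3, 6.32] 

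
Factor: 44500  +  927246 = 2^1*97^1*5009^1= 971746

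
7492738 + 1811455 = 9304193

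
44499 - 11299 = 33200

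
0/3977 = 0 =0.00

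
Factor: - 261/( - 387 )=29/43 = 29^1 * 43^( -1 ) 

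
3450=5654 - 2204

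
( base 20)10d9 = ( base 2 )10000001001101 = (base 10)8269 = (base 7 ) 33052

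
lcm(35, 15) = 105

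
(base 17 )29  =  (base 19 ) 25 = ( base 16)2B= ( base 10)43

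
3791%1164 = 299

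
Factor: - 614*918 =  - 563652 =-2^2*3^3*17^1 * 307^1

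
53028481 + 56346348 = 109374829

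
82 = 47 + 35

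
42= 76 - 34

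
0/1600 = 0= 0.00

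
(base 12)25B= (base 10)359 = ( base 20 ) hj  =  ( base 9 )438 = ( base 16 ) 167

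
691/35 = 691/35 = 19.74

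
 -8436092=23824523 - 32260615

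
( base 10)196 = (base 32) 64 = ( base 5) 1241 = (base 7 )400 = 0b11000100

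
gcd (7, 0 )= 7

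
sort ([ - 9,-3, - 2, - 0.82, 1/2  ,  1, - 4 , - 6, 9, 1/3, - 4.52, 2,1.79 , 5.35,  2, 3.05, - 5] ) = [ - 9, - 6, - 5,-4.52, - 4,-3, - 2, - 0.82,1/3, 1/2,1, 1.79,2,2,3.05, 5.35,9]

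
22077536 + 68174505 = 90252041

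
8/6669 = 8/6669 = 0.00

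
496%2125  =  496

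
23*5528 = 127144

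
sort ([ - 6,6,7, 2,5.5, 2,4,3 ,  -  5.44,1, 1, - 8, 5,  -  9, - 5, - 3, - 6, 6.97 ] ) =[ - 9, - 8, - 6, - 6, - 5.44, - 5, - 3 , 1, 1, 2, 2, 3, 4, 5, 5.5, 6,6.97, 7] 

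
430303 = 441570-11267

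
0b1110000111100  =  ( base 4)1300330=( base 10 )7228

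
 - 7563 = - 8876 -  - 1313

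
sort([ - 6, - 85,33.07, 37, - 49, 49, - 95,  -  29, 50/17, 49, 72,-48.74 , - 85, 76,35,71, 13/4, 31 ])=[ -95  , - 85, - 85, - 49, - 48.74, - 29, - 6,  50/17 , 13/4, 31, 33.07,35, 37, 49 , 49, 71,72 , 76]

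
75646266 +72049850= 147696116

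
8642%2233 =1943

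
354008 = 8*44251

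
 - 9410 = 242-9652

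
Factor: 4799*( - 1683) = - 3^2*11^1 *17^1*4799^1  =  - 8076717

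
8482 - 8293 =189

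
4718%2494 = 2224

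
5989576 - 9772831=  - 3783255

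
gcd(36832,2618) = 2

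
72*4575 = 329400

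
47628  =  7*6804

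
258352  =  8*32294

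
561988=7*80284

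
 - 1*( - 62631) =62631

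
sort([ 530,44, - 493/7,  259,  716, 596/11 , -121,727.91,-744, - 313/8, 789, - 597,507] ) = [-744 ,- 597, - 121, - 493/7, - 313/8,  44, 596/11,  259,507, 530, 716, 727.91,789 ] 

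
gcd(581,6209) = 7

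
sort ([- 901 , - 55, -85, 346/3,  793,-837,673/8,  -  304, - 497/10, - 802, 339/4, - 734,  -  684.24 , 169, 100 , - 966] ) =[ - 966, - 901,  -  837 , - 802 , - 734, - 684.24, - 304, - 85, - 55,-497/10, 673/8, 339/4,  100, 346/3, 169 , 793]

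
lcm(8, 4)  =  8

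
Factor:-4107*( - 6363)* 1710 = 44687158110 = 2^1*3^5 * 5^1*7^1*19^1*37^2*101^1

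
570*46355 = 26422350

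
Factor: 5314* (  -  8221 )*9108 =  - 397895676552=-2^3* 3^2* 11^1*23^1*2657^1 * 8221^1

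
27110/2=13555 = 13555.00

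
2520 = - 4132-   -  6652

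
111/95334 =37/31778= 0.00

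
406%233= 173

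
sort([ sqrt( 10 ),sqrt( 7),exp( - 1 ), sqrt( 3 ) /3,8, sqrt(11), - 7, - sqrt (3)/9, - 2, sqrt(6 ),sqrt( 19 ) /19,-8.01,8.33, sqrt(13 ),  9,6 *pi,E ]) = [ - 8.01, - 7, - 2, - sqrt ( 3 )/9, sqrt( 19 ) /19,exp( - 1 ),sqrt ( 3)/3, sqrt( 6 ),  sqrt(7),E , sqrt (10), sqrt( 11 ), sqrt(13),8, 8.33,9,6*pi ]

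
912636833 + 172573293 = 1085210126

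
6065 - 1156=4909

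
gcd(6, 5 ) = 1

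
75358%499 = 9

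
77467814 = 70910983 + 6556831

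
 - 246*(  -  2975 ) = 731850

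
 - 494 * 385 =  - 190190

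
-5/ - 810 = 1/162 =0.01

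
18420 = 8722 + 9698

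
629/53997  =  629/53997 = 0.01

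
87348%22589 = 19581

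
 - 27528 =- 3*9176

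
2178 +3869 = 6047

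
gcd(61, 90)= 1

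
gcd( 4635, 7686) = 9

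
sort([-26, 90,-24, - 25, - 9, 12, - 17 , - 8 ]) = [  -  26, - 25,-24, - 17, - 9, - 8 , 12, 90]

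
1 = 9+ - 8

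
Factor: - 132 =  - 2^2*3^1*11^1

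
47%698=47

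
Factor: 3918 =2^1*3^1 * 653^1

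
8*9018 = 72144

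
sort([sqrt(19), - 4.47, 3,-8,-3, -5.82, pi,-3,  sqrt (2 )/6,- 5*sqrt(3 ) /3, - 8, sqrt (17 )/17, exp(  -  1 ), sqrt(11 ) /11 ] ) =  [ - 8, - 8, - 5.82,-4.47,  -  3,-3, - 5 * sqrt(3 ) /3,sqrt(2 ) /6,  sqrt(17) /17,sqrt( 11)/11,exp( - 1),3, pi , sqrt( 19 )]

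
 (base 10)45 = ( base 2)101101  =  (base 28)1h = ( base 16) 2d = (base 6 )113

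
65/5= 13 = 13.00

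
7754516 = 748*10367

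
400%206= 194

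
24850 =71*350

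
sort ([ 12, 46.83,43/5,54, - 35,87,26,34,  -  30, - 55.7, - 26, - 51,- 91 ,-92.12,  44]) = [-92.12, - 91, - 55.7 , - 51,-35, - 30, - 26,43/5,  12,26 , 34,44, 46.83,  54 , 87]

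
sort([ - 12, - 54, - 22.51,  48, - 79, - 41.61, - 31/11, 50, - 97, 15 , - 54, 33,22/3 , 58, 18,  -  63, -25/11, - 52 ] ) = [ - 97, - 79, - 63, - 54 , -54,-52, - 41.61,-22.51, -12, - 31/11, - 25/11, 22/3,  15,18,33, 48, 50 , 58]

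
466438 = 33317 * 14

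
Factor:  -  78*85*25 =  - 2^1 * 3^1 * 5^3 * 13^1*17^1 = - 165750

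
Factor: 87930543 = 3^1*29310181^1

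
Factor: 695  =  5^1*139^1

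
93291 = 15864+77427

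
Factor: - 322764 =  - 2^2*3^1*13^1*2069^1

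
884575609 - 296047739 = 588527870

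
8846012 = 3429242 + 5416770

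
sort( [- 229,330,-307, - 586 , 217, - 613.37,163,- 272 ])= [ - 613.37, - 586 , - 307, - 272, - 229, 163,217,330 ]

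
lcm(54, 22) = 594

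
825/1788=275/596 =0.46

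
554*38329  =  21234266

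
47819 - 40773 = 7046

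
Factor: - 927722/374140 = - 463861/187070 = - 2^ ( - 1 )*5^(-1 )*13^( - 1 ) *1439^(  -  1 ) * 463861^1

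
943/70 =943/70 = 13.47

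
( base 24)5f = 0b10000111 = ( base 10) 135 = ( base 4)2013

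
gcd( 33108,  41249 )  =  1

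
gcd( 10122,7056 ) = 42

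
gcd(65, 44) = 1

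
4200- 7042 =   -  2842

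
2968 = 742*4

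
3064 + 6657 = 9721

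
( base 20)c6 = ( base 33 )7f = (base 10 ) 246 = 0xf6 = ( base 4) 3312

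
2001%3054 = 2001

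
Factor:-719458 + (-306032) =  - 2^1 * 3^1*5^1*34183^1 = - 1025490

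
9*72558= 653022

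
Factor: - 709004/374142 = - 2^1*3^( - 1 ) *19^2*127^ ( - 1)  =  -722/381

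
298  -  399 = - 101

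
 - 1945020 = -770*2526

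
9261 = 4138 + 5123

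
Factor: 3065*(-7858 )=  -  24084770= -2^1*5^1*613^1*3929^1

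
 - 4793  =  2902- 7695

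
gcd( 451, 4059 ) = 451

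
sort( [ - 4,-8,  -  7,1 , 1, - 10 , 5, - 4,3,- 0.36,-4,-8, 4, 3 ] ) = [- 10, - 8, - 8, - 7, - 4 , - 4, -4, - 0.36, 1, 1 , 3,3,4,5]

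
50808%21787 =7234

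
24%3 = 0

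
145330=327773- 182443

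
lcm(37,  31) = 1147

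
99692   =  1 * 99692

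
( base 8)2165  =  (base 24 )1ND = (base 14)5b7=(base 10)1141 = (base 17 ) 3G2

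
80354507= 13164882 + 67189625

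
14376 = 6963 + 7413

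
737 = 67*11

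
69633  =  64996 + 4637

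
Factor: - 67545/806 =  - 2^(-1 )*3^2 * 5^1 * 13^ (-1) *19^1 * 31^(-1) * 79^1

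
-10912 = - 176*62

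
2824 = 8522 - 5698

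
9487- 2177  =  7310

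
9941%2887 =1280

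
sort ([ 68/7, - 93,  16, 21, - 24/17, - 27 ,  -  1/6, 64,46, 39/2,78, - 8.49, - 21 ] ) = [-93, - 27 ,-21,-8.49, - 24/17,- 1/6,68/7, 16,39/2,21, 46,64,  78]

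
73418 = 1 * 73418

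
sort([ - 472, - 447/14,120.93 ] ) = [ - 472,-447/14,  120.93 ]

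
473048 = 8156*58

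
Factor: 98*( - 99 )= - 9702 = - 2^1*3^2*7^2*11^1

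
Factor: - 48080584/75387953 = -2^3*19^ ( - 1)*47^(-1 )*223^1*26951^1*84421^ ( - 1 )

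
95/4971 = 95/4971 = 0.02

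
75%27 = 21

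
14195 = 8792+5403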